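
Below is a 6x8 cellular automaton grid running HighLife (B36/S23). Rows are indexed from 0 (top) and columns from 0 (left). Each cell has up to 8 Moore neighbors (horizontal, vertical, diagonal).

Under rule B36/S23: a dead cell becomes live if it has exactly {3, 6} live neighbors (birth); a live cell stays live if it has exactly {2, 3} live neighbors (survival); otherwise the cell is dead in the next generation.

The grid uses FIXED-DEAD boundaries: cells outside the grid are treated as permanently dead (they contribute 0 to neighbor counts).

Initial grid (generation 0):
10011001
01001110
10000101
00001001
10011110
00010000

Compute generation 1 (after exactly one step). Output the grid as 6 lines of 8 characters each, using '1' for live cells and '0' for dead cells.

Answer: 00011010
11010001
00000001
00010001
00010110
00010100

Derivation:
Simulating step by step:
Generation 0 (given above): 19 live cells
Generation 1: 15 live cells
(generation 1 grid is the final answer)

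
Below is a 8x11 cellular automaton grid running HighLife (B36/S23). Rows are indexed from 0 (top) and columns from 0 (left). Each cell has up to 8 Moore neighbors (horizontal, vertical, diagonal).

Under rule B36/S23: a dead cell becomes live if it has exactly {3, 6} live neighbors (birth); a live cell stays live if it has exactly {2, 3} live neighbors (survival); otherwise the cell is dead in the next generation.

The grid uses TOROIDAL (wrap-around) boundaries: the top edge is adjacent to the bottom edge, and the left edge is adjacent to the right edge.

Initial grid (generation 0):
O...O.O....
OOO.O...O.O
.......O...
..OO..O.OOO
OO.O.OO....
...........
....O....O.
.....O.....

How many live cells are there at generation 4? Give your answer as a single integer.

Simulating step by step:
Generation 0 (given above): 24 live cells
Generation 1: 34 live cells
O..OO.....O
OO.O.O.O..O
.......O...
OOOOOOO.OOO
OO.OOOOO.OO
....OO.....
...........
....OO.....
Generation 2: 19 live cells
.OOO..O...O
.OOO..O...O
O......O...
...........
.......O...
O..O......O
...........
...OOO.....
Generation 3: 13 live cells
.O....O....
...O..OO..O
OOO........
...........
...........
...........
...O.......
...OOO.....
Generation 4: 15 live cells
..OO..OO...
......OO...
OOO........
.O.........
...........
...........
...O.......
..OOOO.....
Population at generation 4: 15

Answer: 15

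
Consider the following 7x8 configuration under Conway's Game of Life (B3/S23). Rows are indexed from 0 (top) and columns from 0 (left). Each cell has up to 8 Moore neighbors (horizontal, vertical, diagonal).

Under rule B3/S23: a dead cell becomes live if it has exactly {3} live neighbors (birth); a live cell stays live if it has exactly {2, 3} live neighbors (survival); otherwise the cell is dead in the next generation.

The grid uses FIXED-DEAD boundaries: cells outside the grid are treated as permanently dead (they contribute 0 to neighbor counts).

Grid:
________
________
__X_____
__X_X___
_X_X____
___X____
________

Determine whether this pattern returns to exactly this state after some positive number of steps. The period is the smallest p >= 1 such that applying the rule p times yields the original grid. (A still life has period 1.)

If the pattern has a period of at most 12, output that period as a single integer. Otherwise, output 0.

Answer: 2

Derivation:
Simulating and comparing each generation to the original:
Gen 0 (original, given above): 6 live cells
Gen 1: 6 live cells, differs from original
Gen 2: 6 live cells, MATCHES original -> period = 2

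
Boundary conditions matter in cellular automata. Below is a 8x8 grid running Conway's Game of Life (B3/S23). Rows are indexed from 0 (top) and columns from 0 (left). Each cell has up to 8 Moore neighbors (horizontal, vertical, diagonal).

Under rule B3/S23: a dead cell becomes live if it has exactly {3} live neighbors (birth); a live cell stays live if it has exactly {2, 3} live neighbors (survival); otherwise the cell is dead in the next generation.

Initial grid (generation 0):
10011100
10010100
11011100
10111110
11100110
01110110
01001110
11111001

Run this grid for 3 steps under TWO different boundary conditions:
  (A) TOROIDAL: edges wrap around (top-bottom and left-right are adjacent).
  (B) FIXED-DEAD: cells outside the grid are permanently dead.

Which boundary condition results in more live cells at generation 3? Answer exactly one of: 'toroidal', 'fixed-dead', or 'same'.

Under TOROIDAL boundary, generation 3:
00000100
11000110
00000001
00000000
00000000
00000000
00000000
00000000
Population = 6

Under FIXED-DEAD boundary, generation 3:
00000000
00000000
00000000
00000000
00000000
00000111
01010111
01110000
Population = 11

Comparison: toroidal=6, fixed-dead=11 -> fixed-dead

Answer: fixed-dead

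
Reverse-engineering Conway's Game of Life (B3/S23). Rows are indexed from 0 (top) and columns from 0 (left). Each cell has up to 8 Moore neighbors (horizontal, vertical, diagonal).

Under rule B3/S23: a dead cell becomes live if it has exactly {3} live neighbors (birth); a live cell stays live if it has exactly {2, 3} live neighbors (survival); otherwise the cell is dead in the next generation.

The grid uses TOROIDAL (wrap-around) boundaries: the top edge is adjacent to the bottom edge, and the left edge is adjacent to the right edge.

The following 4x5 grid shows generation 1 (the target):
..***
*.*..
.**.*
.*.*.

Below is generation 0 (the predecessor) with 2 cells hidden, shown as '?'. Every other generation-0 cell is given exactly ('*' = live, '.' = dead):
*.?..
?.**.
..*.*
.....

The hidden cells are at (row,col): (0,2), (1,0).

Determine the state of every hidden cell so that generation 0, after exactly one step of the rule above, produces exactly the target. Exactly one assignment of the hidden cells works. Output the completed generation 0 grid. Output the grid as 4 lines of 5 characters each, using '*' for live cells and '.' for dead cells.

Hidden generation-0 cells (in order): (0,2), (1,0).
A hidden cell only influences target cells in its own 3x3 neighborhood. Try each of the 2^2 = 4 assignments, step the completed generation 0 forward once under B3/S23, and compare with the target:
  (0,2)=. (1,0)=. -> step gives (0,2)='.' but target has '*' -> reject
  (0,2)=. (1,0)=* -> step gives (0,1)='*' but target has '.' -> reject
  (0,2)=* (1,0)=. -> step gives (0,1)='*' but target has '.' -> reject
  (0,2)=* (1,0)=* -> step reproduces the target at every cell -> ACCEPT
Unique solution: (0,2)=live, (1,0)=live.
Check: live-neighbor counts of every cell in the completed generation 0:
14233
25344
23242
23232
Applying B3/S23 to generation 0 with these counts gives:
..***
*.*..
.**.*
.*.*.
which matches the target exactly.

Answer: *.*..
*.**.
..*.*
.....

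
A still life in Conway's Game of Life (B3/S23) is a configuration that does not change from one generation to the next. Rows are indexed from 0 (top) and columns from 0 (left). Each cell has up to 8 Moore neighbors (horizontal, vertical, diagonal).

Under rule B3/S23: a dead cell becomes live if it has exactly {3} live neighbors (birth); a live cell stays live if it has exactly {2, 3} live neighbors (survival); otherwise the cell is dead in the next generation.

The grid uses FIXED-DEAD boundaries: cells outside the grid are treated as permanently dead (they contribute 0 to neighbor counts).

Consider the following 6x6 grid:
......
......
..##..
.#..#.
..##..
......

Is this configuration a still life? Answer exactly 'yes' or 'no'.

Answer: yes

Derivation:
Compute generation 1 and compare to generation 0 (given above):
Generation 1:
......
......
..##..
.#..#.
..##..
......
The grids are IDENTICAL -> still life.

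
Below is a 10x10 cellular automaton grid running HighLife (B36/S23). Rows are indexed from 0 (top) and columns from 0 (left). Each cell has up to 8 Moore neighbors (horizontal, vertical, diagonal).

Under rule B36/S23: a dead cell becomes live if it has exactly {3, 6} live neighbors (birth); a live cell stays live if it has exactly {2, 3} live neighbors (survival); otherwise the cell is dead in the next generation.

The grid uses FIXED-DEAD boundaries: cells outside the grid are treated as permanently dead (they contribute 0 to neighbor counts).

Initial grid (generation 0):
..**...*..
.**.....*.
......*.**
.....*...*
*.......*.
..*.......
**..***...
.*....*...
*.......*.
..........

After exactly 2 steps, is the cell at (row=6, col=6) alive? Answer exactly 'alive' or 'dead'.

Simulating step by step:
Generation 0 (given above): 23 live cells
Generation 1: 23 live cells
.***......
.***....**
.......***
.......*.*
..........
*....*....
***..**...
.*....**..
..........
..........
Generation 2: 23 live cells
.*.*......
.*.*...*.*
..*....*..
.......*.*
..........
*....**...
*.*..*.*..
***..***..
..........
..........

Cell (6,6) at generation 2: 0 -> dead

Answer: dead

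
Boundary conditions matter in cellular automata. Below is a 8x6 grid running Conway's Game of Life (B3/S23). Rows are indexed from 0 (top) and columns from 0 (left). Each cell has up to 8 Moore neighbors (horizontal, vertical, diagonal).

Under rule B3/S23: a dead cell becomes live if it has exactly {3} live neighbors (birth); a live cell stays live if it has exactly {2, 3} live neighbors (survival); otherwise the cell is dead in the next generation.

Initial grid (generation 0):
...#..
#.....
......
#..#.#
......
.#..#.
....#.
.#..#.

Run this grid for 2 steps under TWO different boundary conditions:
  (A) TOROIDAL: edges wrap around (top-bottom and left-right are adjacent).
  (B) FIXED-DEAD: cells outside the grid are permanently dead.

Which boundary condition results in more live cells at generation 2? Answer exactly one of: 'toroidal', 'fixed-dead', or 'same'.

Under TOROIDAL boundary, generation 2:
......
......
......
....#.
.....#
#..#..
...#.#
...#.#
Population = 8

Under FIXED-DEAD boundary, generation 2:
......
......
......
......
......
...#.#
....#.
....#.
Population = 4

Comparison: toroidal=8, fixed-dead=4 -> toroidal

Answer: toroidal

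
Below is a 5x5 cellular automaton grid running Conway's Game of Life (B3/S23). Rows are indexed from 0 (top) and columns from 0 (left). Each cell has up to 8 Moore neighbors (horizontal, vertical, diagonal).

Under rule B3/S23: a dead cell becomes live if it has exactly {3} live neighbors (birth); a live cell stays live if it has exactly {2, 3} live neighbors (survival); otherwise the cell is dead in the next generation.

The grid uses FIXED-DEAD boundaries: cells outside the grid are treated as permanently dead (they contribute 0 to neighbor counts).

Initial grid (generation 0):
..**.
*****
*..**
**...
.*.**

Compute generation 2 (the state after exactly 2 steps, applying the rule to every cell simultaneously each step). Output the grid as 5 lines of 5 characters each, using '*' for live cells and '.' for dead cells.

Simulating step by step:
Generation 0 (given above): 15 live cells
Generation 1: 8 live cells
....*
*....
....*
**...
***..
Generation 2: 6 live cells
(generation 2 grid is the final answer)

Answer: .....
.....
**...
*.*..
*.*..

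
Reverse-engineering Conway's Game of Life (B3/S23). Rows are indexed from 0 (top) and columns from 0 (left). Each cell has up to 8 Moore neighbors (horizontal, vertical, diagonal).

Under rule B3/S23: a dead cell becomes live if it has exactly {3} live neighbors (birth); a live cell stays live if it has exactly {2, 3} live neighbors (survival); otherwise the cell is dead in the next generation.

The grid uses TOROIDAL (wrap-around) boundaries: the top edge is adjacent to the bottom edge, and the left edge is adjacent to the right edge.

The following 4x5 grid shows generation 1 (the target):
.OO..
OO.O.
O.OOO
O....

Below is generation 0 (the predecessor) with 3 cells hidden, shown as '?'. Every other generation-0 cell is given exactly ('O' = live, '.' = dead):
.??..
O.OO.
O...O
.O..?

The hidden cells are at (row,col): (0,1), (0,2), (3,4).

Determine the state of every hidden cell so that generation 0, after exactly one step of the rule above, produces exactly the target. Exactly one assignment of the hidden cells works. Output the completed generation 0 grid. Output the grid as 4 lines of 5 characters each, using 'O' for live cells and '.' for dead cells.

Hidden generation-0 cells (in order): (0,1), (0,2), (3,4).
A hidden cell only influences target cells in its own 3x3 neighborhood. Try each of the 2^3 = 8 assignments, step the completed generation 0 forward once under B3/S23, and compare with the target:
  (0,1)=. (0,2)=. (3,4)=. -> step reproduces the target at every cell -> ACCEPT
  (0,1)=. (0,2)=. (3,4)=O -> step gives (0,0)='O' but target has '.' -> reject
  (0,1)=. (0,2)=O (3,4)=. -> step gives (0,1)='.' but target has 'O' -> reject
  (0,1)=. (0,2)=O (3,4)=O -> step gives (0,0)='O' but target has '.' -> reject
  (0,1)=O (0,2)=. (3,4)=. -> step gives (0,0)='O' but target has '.' -> reject
  (0,1)=O (0,2)=. (3,4)=O -> step gives (0,2)='.' but target has 'O' -> reject
  (0,1)=O (0,2)=O (3,4)=. -> step gives (0,0)='O' but target has '.' -> reject
  (0,1)=O (0,2)=O (3,4)=O -> step gives (0,1)='.' but target has 'O' -> reject
Unique solution: (0,1)=dead, (0,2)=dead, (3,4)=dead.
Check: live-neighbor counts of every cell in the completed generation 0:
23322
23124
34333
31112
Applying B3/S23 to generation 0 with these counts gives:
.OO..
OO.O.
O.OOO
O....
which matches the target exactly.

Answer: .....
O.OO.
O...O
.O...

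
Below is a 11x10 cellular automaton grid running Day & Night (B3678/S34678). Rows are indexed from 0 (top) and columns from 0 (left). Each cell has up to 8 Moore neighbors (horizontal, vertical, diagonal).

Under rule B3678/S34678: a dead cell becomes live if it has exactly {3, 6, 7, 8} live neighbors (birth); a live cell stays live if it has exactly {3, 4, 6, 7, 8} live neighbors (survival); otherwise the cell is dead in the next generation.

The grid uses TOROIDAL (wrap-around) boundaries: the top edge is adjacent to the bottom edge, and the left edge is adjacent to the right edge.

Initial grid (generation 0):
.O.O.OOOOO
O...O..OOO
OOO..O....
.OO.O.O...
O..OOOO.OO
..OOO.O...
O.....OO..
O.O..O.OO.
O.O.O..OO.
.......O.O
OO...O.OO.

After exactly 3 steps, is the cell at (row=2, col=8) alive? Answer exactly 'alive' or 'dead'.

Answer: dead

Derivation:
Simulating step by step:
Generation 0 (given above): 51 live cells
Generation 1: 50 live cells
OOO..O.OOO
...OO..O..
O.O.OOOOO.
..O.OOOO..
...O.OO...
OO.OOOO.O.
..O.O.OOOO
...O....O.
...O...O..
.......OOO
O.O.O.O.O.
Generation 2: 56 live cells
OOO..O.OOO
...OO.O.O.
.O.O.OO.O.
.O...OO.O.
.O.OOOO...
...O.O.OO.
OOO.O.O.OO
..OOO.O.OO
.......O.O
...O..OOOO
O..O.OOOOO
Generation 3: 49 live cells
OOO..OOOOO
...OO.OOO.
......OO.O
O..OOO....
........O.
...OO..OO.
OOOOO.OO..
..OO......
O.O.OO..OO
....OO.OO.
.....OOOOO

Cell (2,8) at generation 3: 0 -> dead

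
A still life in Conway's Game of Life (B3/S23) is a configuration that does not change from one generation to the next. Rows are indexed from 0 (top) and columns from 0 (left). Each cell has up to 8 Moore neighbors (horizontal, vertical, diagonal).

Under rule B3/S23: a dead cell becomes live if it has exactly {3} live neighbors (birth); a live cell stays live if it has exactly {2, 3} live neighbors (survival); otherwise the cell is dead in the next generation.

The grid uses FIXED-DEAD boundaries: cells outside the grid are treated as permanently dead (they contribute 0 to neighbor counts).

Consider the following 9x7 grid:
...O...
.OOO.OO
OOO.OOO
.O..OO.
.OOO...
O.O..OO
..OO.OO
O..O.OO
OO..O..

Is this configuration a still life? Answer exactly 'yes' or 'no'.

Answer: no

Derivation:
Compute generation 1 and compare to generation 0 (given above):
Generation 1:
...OO..
O.....O
O......
......O
O..O..O
.....OO
..OO...
O..O..O
OO..OO.
Cell (0,4) differs: gen0=0 vs gen1=1 -> NOT a still life.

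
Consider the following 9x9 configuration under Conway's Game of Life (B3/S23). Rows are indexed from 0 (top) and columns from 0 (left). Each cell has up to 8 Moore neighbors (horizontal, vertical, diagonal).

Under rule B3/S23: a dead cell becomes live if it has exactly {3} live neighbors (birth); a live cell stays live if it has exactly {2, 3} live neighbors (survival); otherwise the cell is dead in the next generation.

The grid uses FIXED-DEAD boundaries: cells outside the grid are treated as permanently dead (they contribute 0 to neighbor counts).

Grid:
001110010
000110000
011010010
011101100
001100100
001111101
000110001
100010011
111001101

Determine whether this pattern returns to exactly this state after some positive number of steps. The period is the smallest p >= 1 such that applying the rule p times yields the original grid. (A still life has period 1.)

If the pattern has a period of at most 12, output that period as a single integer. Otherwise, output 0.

Simulating and comparing each generation to the original:
Gen 0 (original, given above): 37 live cells
Gen 1: 23 live cells, differs from original
Gen 2: 22 live cells, differs from original
Gen 3: 22 live cells, differs from original
Gen 4: 23 live cells, differs from original
Gen 5: 16 live cells, differs from original
Gen 6: 12 live cells, differs from original
Gen 7: 12 live cells, differs from original
Gen 8: 13 live cells, differs from original
Gen 9: 14 live cells, differs from original
Gen 10: 13 live cells, differs from original
Gen 11: 15 live cells, differs from original
Gen 12: 13 live cells, differs from original
No period found within 12 steps.

Answer: 0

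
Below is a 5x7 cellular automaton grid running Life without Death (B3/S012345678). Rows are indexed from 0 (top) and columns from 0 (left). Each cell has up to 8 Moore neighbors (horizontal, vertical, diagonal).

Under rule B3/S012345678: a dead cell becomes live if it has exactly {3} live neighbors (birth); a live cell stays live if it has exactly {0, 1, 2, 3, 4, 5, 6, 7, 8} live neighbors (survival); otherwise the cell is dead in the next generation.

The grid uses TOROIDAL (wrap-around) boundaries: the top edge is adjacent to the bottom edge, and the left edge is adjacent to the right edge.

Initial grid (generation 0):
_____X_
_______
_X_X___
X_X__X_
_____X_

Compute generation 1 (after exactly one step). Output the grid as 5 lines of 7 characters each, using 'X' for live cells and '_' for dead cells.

Answer: _____X_
_______
_XXX___
XXX_XXX
____XX_

Derivation:
Simulating step by step:
Generation 0 (given above): 7 live cells
Generation 1: 12 live cells
(generation 1 grid is the final answer)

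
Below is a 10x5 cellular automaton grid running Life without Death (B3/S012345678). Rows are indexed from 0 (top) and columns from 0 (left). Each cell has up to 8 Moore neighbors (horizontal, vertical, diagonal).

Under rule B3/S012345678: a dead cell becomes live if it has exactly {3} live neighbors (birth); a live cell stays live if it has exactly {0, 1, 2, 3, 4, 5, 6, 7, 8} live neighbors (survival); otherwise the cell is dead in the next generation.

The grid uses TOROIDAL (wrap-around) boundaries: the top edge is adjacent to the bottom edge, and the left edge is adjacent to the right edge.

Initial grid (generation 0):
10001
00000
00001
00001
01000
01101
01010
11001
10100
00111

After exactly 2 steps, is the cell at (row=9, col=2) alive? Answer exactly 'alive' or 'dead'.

Answer: alive

Derivation:
Simulating step by step:
Generation 0 (given above): 18 live cells
Generation 1: 25 live cells
10001
10001
00001
10001
01110
01111
01010
11011
10100
00111
Generation 2: 30 live cells
11001
10011
00011
11101
01110
01111
01010
11011
10100
00111

Cell (9,2) at generation 2: 1 -> alive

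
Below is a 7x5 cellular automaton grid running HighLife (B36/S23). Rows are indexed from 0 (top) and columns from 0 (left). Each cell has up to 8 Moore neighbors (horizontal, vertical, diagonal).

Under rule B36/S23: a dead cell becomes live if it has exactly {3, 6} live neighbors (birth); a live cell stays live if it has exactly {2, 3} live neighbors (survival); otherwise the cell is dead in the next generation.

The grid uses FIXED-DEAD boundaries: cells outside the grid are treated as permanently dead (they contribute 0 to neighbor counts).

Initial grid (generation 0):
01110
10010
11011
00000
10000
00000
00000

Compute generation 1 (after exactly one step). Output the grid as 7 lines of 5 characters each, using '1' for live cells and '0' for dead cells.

Answer: 01110
10100
11111
11000
00000
00000
00000

Derivation:
Simulating step by step:
Generation 0 (given above): 10 live cells
Generation 1: 12 live cells
(generation 1 grid is the final answer)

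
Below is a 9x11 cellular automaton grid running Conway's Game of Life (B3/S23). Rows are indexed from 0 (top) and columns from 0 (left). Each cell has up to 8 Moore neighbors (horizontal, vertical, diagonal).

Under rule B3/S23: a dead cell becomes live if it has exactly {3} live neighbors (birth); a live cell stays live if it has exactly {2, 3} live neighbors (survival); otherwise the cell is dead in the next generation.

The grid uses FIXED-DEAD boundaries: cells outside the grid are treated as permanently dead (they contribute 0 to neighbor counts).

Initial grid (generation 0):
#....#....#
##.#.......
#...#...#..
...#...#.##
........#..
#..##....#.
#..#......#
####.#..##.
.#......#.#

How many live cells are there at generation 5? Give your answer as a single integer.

Simulating step by step:
Generation 0 (given above): 31 live cells
Generation 1: 32 live cells
##.........
##..#......
#####...##.
.......#.#.
...##...#.#
...##....#.
#.......#.#
#..##...#.#
##......#..
Generation 2: 28 live cells
##.........
....#......
#.###...##.
.#.....#..#
...##...#.#
...##...#.#
........#.#
#......##..
##.......#.
Generation 3: 31 live cells
...........
#.#.#......
.####...##.
.#.....#..#
..###..##.#
...##..##.#
........#..
##.....##..
##......#..
Generation 4: 24 live cells
...........
..#.#......
#...#...##.
.#.....#..#
..#.#.#...#
..#.#......
...........
##.....###.
##.....##..
Generation 5: 25 live cells
...........
...#.......
.#.#....##.
.#.#.#.##.#
.##..#.....
.....#.....
.#......#..
##.....#.#.
##.....#.#.
Population at generation 5: 25

Answer: 25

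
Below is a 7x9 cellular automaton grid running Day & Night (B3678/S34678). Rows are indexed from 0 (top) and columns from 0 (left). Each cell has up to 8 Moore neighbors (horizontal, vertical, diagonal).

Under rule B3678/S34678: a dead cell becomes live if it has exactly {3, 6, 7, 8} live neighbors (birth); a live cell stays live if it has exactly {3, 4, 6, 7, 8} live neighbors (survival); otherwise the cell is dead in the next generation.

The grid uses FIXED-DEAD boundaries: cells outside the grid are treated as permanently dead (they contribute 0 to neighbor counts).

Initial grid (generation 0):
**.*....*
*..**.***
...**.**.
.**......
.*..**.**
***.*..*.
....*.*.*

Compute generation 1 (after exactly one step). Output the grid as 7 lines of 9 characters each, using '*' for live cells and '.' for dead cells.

Answer: ..*.*....
.*.**.*.*
.*.**.***
..*.....*
......*..
.*..*..*.
.*.*.*.*.

Derivation:
Simulating step by step:
Generation 0 (given above): 29 live cells
Generation 1: 23 live cells
(generation 1 grid is the final answer)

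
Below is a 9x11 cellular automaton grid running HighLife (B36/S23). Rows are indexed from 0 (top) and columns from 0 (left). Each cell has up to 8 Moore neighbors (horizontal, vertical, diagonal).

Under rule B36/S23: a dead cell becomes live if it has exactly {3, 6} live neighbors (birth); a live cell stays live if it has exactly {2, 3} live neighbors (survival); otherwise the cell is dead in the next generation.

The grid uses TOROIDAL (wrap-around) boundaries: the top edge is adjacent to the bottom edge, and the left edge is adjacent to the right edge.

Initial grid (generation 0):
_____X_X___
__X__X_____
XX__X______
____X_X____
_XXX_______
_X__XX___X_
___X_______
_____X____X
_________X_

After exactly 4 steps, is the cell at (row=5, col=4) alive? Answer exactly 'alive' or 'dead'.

Simulating step by step:
Generation 0 (given above): 20 live cells
Generation 1: 18 live cells
______X____
_X__XXX____
_X_XX______
X___XX_____
_XXX_______
_X__X______
_____X_____
___________
______X____
Generation 2: 22 live cells
______XX___
__XXX_X____
XXXX_XX____
X____X_____
XXXX_X_____
_X_XX______
___________
___________
___________
Generation 3: 17 live cells
___X_XXX___
____X______
X_____X____
__X__X____X
X__X_X_____
XX_XX______
___________
___________
___________
Generation 4: 22 live cells
____XXX____
____X__X___
_____X_____
XX__XXX___X
X__X_X____X
XXXXX______
___________
___________
______X____

Cell (5,4) at generation 4: 1 -> alive

Answer: alive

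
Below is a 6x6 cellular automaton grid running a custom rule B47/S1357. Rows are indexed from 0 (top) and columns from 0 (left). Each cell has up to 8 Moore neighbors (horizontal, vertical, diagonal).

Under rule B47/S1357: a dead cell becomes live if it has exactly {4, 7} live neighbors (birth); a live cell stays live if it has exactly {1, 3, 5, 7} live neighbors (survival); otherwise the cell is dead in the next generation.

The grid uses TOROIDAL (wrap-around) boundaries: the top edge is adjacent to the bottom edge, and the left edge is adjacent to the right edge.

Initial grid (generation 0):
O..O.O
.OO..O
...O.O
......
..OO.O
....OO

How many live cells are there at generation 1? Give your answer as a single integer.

Simulating step by step:
Generation 0 (given above): 13 live cells
Generation 1: 10 live cells
......
..O..O
...O.O
....O.
..O.O.
O..OO.
Population at generation 1: 10

Answer: 10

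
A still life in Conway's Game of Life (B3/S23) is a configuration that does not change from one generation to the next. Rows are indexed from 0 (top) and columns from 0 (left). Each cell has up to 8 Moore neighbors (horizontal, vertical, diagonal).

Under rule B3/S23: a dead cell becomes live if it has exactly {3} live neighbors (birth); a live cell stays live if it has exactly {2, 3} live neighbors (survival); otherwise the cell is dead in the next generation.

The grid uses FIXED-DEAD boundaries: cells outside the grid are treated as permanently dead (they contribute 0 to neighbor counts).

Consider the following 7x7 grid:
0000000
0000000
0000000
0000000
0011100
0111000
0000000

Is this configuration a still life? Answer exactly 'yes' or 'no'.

Compute generation 1 and compare to generation 0 (given above):
Generation 1:
0000000
0000000
0000000
0001000
0100100
0100100
0010000
Cell (3,3) differs: gen0=0 vs gen1=1 -> NOT a still life.

Answer: no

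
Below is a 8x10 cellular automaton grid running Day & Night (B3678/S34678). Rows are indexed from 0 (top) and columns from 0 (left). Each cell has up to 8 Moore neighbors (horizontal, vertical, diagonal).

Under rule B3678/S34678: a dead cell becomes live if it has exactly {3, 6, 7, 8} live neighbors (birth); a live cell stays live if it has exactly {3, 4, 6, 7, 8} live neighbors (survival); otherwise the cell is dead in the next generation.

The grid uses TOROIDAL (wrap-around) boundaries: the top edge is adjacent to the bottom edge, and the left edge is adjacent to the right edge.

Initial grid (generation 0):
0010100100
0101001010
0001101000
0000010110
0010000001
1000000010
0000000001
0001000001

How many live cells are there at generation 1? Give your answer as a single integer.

Simulating step by step:
Generation 0 (given above): 20 live cells
Generation 1: 16 live cells
0010000010
0001000000
0010101010
0001101000
0000000101
0000000000
1000000011
0000000010
Population at generation 1: 16

Answer: 16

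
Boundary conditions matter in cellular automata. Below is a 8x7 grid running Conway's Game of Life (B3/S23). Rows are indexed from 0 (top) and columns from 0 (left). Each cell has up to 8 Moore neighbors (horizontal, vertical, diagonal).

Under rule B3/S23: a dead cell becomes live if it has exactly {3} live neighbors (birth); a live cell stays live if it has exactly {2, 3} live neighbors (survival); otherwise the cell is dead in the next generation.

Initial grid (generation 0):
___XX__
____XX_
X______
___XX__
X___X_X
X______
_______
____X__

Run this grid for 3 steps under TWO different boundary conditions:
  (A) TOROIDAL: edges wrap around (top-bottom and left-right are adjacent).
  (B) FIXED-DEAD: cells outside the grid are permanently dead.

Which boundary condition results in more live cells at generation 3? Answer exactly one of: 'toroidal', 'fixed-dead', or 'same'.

Answer: same

Derivation:
Under TOROIDAL boundary, generation 3:
__X__X_
_XXXX__
__X____
__XX___
XXXX___
_______
___XX__
___XX__
Population = 17

Under FIXED-DEAD boundary, generation 3:
_______
__XX_XX
_XXX_XX
__XX_XX
___XXX_
____X__
_______
_______
Population = 17

Comparison: toroidal=17, fixed-dead=17 -> same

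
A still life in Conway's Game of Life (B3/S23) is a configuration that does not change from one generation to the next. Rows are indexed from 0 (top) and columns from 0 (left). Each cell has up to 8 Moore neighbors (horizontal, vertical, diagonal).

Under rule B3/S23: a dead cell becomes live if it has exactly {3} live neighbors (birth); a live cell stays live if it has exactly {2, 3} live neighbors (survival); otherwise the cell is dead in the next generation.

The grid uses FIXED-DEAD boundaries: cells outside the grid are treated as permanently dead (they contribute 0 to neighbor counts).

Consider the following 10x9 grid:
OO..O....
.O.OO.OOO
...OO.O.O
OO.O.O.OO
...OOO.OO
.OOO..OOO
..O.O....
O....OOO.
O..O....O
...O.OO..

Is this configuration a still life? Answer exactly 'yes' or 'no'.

Answer: no

Derivation:
Compute generation 1 and compare to generation 0 (given above):
Generation 1:
OOOOOO.O.
OO....O.O
OO.......
.........
O....O...
.O....O.O
..O.O...O
.O.OOOOO.
.........
....O....
Cell (0,2) differs: gen0=0 vs gen1=1 -> NOT a still life.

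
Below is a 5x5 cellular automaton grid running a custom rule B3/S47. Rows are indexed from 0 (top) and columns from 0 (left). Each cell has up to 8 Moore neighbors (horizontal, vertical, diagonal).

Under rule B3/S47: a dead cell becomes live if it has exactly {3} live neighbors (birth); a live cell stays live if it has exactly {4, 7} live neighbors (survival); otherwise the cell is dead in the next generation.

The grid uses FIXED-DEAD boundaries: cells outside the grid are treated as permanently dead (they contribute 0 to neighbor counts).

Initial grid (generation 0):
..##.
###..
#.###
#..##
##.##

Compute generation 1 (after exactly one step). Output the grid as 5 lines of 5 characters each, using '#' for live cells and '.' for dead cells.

Answer: .....
....#
..#..
.....
..#..

Derivation:
Simulating step by step:
Generation 0 (given above): 16 live cells
Generation 1: 3 live cells
(generation 1 grid is the final answer)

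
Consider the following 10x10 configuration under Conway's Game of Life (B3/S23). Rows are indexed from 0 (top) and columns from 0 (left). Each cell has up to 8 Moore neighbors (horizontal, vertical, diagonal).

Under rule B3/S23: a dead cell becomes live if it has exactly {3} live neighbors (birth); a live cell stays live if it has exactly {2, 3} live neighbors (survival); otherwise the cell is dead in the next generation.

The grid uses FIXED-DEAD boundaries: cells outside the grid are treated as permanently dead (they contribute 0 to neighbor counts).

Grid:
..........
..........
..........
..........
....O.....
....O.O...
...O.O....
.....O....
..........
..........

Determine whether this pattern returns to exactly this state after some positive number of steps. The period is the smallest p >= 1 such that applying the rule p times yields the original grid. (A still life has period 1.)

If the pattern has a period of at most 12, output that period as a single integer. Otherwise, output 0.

Answer: 2

Derivation:
Simulating and comparing each generation to the original:
Gen 0 (original, given above): 6 live cells
Gen 1: 6 live cells, differs from original
Gen 2: 6 live cells, MATCHES original -> period = 2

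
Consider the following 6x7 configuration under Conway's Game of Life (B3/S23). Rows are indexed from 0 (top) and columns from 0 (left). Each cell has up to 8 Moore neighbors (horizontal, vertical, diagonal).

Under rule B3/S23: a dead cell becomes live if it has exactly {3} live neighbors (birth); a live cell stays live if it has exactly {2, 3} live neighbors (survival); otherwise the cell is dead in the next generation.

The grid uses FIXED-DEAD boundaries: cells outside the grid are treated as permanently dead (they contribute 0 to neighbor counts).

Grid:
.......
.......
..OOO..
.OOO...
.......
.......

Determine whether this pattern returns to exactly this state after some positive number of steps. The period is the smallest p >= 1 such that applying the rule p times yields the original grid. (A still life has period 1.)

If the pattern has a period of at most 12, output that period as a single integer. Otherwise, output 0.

Simulating and comparing each generation to the original:
Gen 0 (original, given above): 6 live cells
Gen 1: 6 live cells, differs from original
Gen 2: 6 live cells, MATCHES original -> period = 2

Answer: 2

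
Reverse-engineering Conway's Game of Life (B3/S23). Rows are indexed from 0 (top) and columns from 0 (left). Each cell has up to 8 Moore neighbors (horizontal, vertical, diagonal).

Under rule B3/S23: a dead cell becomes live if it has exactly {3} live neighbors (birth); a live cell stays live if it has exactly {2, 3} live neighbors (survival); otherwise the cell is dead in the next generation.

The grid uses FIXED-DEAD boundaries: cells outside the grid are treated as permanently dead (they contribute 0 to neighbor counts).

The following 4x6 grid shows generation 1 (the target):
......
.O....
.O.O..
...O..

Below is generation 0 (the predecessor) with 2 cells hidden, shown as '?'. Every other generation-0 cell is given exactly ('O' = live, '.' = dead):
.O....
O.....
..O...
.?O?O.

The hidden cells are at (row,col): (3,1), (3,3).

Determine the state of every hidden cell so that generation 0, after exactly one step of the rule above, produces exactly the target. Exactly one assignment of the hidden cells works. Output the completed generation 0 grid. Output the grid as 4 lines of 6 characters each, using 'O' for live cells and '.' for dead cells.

Hidden generation-0 cells (in order): (3,1), (3,3).
A hidden cell only influences target cells in its own 3x3 neighborhood. Try each of the 2^2 = 4 assignments, step the completed generation 0 forward once under B3/S23, and compare with the target:
  (3,1)=. (3,3)=. -> step reproduces the target at every cell -> ACCEPT
  (3,1)=. (3,3)=O -> step gives (2,2)='O' but target has '.' -> reject
  (3,1)=O (3,3)=. -> step gives (2,1)='.' but target has 'O' -> reject
  (3,1)=O (3,3)=O -> step gives (2,1)='.' but target has 'O' -> reject
Unique solution: (3,1)=dead, (3,3)=dead.
Check: live-neighbor counts of every cell in the completed generation 0:
211000
132100
131311
021301
Applying B3/S23 to generation 0 with these counts gives:
......
.O....
.O.O..
...O..
which matches the target exactly.

Answer: .O....
O.....
..O...
..O.O.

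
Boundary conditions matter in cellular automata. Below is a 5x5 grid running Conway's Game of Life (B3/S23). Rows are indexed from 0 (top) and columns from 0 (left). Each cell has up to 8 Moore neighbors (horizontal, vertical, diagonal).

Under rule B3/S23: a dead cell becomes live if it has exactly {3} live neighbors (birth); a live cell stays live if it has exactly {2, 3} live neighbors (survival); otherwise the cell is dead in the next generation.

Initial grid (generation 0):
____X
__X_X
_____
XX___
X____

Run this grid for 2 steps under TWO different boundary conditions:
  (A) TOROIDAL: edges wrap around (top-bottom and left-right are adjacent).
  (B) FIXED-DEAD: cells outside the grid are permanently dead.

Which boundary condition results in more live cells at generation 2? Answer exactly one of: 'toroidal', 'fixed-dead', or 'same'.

Answer: toroidal

Derivation:
Under TOROIDAL boundary, generation 2:
_XXX_
_XXX_
XXX_X
__X__
__XX_
Population = 13

Under FIXED-DEAD boundary, generation 2:
_____
__X__
XXX__
__X__
XX___
Population = 7

Comparison: toroidal=13, fixed-dead=7 -> toroidal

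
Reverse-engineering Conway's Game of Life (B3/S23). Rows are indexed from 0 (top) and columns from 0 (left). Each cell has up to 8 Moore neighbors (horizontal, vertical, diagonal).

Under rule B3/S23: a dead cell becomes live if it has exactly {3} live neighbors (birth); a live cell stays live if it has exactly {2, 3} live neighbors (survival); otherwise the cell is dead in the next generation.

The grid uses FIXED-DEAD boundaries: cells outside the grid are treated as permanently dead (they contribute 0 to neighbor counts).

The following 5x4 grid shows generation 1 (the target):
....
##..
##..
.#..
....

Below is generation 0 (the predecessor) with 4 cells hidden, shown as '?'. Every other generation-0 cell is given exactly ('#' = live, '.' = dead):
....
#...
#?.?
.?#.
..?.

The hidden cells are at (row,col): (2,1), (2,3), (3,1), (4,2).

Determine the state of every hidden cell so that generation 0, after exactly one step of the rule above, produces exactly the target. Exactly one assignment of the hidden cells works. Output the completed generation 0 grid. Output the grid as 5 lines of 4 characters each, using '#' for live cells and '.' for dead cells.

Hidden generation-0 cells (in order): (2,1), (2,3), (3,1), (4,2).
A hidden cell only influences target cells in its own 3x3 neighborhood. Try each of the 2^4 = 16 assignments, step the completed generation 0 forward once under B3/S23, and compare with the target:
  (2,1)=. (2,3)=. (3,1)=. (4,2)=. -> step gives (1,0)='.' but target has '#' -> reject
  (2,1)=. (2,3)=. (3,1)=. (4,2)=# -> step gives (1,0)='.' but target has '#' -> reject
  (2,1)=. (2,3)=. (3,1)=# (4,2)=. -> step gives (1,0)='.' but target has '#' -> reject
  (2,1)=. (2,3)=. (3,1)=# (4,2)=# -> step gives (1,0)='.' but target has '#' -> reject
  (2,1)=. (2,3)=# (3,1)=. (4,2)=. -> step gives (1,0)='.' but target has '#' -> reject
  (2,1)=. (2,3)=# (3,1)=. (4,2)=# -> step gives (1,0)='.' but target has '#' -> reject
  (2,1)=. (2,3)=# (3,1)=# (4,2)=. -> step gives (1,0)='.' but target has '#' -> reject
  (2,1)=. (2,3)=# (3,1)=# (4,2)=# -> step gives (1,0)='.' but target has '#' -> reject
  (2,1)=# (2,3)=. (3,1)=. (4,2)=. -> step reproduces the target at every cell -> ACCEPT
  (2,1)=# (2,3)=. (3,1)=. (4,2)=# -> step gives (3,1)='.' but target has '#' -> reject
  (2,1)=# (2,3)=. (3,1)=# (4,2)=. -> step gives (2,1)='.' but target has '#' -> reject
  (2,1)=# (2,3)=. (3,1)=# (4,2)=# -> step gives (2,1)='.' but target has '#' -> reject
  (2,1)=# (2,3)=# (3,1)=. (4,2)=. -> step gives (2,2)='#' but target has '.' -> reject
  (2,1)=# (2,3)=# (3,1)=. (4,2)=# -> step gives (2,2)='#' but target has '.' -> reject
  (2,1)=# (2,3)=# (3,1)=# (4,2)=. -> step gives (2,1)='.' but target has '#' -> reject
  (2,1)=# (2,3)=# (3,1)=# (4,2)=# -> step gives (2,1)='.' but target has '#' -> reject
Unique solution: (2,1)=live, (2,3)=dead, (3,1)=dead, (4,2)=dead.
Check: live-neighbor counts of every cell in the completed generation 0:
1100
2310
2321
2311
0111
Applying B3/S23 to generation 0 with these counts gives:
....
##..
##..
.#..
....
which matches the target exactly.

Answer: ....
#...
##..
..#.
....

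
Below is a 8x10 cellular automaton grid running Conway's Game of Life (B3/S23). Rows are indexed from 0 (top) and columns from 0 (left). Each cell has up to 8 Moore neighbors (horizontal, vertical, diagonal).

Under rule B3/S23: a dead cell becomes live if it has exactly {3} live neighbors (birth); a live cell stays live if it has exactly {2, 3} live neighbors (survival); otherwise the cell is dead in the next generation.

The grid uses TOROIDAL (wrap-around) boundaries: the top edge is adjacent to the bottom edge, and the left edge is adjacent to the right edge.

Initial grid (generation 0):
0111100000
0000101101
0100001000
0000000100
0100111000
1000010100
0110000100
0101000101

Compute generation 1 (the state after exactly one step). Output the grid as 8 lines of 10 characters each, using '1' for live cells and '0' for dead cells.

Simulating step by step:
Generation 0 (given above): 25 live cells
Generation 1: 27 live cells
(generation 1 grid is the final answer)

Answer: 0100111100
1100101100
0000011010
0000000100
0000110100
1010110100
0110000100
0000100010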